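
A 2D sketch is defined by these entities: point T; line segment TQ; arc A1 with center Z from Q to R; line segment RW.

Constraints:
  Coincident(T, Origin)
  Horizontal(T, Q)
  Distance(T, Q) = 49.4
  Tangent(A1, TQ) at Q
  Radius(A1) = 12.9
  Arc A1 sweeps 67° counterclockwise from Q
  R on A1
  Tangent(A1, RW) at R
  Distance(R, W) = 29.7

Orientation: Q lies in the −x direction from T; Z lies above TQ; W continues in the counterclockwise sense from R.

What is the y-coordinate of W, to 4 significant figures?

35.20

T is at the origin; T and Q share the same y with |TQ| = 49.4 and Q on the −x side, so Q = (-49.40, 0.000). The tangent condition forces ZQ to be normal to TQ, so Z = Q + (0, 12.9) = (-49.40, 12.90). On A1, Q sits at bearing -90° from Z; a 67° counterclockwise sweep puts R at bearing -23°, so R = Z + 12.9·(cos -23°, sin -23°) = (-37.53, 7.860). Tangency of A1 to RW means the radius ZR is perpendicular to RW, so RW runs along (−sin -23°, cos -23°); with |RW| = 29.7, W = (-25.92, 35.20). So W.y = 35.20.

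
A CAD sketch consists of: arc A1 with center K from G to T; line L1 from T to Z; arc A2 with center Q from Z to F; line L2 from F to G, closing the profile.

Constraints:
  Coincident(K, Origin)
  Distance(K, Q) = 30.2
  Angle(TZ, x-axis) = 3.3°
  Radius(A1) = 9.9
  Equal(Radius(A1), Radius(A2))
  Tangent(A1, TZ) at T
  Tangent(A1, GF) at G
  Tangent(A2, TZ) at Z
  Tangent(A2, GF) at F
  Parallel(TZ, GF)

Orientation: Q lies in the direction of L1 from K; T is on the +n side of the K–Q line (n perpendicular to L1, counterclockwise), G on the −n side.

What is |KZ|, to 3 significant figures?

31.8

Tangency of A1 to both parallel lines with radius 9.9 puts T and G at K ± 9.9·n: T = (-0.570, 9.88), G = (0.570, -9.88). Equal radii place Z and F the same way about Q: Z = Q + 9.9·n = (29.6, 11.6), F = Q − 9.9·n = (30.7, -8.15). Then |KZ| = |Z − K| = 31.8.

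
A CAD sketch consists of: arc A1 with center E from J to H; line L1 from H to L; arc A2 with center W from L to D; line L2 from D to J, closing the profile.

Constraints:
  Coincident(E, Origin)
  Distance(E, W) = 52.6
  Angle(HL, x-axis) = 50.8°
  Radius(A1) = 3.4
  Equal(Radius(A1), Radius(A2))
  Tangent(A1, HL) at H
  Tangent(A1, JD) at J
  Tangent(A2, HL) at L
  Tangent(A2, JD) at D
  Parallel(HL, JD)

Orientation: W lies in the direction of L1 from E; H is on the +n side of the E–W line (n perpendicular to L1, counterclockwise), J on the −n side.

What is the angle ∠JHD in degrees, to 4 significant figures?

82.63°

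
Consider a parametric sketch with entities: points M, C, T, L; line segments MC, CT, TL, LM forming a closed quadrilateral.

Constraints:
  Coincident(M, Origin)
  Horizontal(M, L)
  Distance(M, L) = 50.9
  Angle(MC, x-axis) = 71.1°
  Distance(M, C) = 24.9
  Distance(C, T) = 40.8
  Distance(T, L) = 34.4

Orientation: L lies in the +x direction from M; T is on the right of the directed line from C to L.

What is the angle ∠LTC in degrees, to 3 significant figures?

80.6°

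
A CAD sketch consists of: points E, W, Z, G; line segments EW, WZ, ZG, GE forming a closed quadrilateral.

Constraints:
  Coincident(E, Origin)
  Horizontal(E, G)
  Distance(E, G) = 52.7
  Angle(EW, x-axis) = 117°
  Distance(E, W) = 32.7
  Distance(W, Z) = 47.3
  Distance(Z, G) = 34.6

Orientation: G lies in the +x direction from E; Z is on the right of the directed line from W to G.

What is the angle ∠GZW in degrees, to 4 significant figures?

127.2°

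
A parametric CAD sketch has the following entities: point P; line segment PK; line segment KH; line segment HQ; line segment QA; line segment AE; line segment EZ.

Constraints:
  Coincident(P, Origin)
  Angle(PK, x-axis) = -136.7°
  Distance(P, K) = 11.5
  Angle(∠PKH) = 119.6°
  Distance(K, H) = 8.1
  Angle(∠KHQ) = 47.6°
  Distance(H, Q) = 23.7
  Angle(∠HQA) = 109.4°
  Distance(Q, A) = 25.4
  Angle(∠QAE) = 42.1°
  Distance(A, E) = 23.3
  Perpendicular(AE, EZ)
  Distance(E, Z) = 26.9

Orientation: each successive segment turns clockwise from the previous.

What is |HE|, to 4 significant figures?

17.34

P is at the origin; PK runs at -136.7° with length 11.5, so K = (-8.369, -7.887). ∠PKH = 119.6° gives KH at 162.9° from the x-axis; with |KH| = 8.1, H = (-16.11, -5.505). ∠KHQ = 47.6° gives HQ at 30.50° from the x-axis; with |HQ| = 23.7, Q = (4.309, 6.523). ∠HQA = 109.4° gives QA at -40.10° from the x-axis; with |QA| = 25.4, A = (23.74, -9.837). ∠QAE = 42.1° gives AE at -178.0° from the x-axis; with |AE| = 23.3, E = (0.4525, -10.65). Then |HE| = |E − H| = 17.34.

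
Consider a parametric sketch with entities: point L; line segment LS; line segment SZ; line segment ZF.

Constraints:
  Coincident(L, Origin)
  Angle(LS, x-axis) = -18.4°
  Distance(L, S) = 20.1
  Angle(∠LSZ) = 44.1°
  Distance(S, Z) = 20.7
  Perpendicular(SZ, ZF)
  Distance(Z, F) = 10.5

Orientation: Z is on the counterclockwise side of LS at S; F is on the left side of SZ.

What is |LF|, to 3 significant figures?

7.17

L is at the origin; LS runs at -18.4° with length 20.1, so S = 20.1·(cos -18.4°, sin -18.4°) = (19.1, -6.34). ∠LSZ = 44.1°, so SZ runs at -18.4° + (180° − 44.1°) = 118° from the x-axis; with |SZ| = 20.7, Z = S + 20.7·(cos 118°, sin 118°) = (9.51, 12.0). SZ ⟂ ZF; with |ZF| = 10.5 on the left of SZ, F = Z + 10.5·(-0.887, -0.462) = (0.201, 7.17). Then |LF| = |F − L| = 7.17.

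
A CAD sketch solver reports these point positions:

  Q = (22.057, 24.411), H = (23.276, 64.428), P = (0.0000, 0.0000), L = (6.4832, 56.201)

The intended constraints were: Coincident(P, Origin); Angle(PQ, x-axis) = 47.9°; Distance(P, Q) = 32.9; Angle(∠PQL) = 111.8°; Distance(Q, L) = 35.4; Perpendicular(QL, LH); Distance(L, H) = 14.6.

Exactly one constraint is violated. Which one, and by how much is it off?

Distance(L, H) = 14.6 — off by 4.10.

P = (0.00, 0.00) ✓; PQ at 47.90° ✓; |PQ| = 32.90 ✓; ∠PQL = 111.8° ✓; |QL| = 35.40 ✓; ∠(QL, LH) = 90.00° ✓; |LH| = 18.70 ✗.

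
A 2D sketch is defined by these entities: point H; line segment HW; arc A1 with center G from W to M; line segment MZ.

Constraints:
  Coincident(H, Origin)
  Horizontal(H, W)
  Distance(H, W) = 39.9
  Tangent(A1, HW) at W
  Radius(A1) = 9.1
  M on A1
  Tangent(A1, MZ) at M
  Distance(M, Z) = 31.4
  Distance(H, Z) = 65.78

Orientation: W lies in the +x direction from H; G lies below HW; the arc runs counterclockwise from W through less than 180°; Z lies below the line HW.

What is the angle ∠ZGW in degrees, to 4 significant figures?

156.6°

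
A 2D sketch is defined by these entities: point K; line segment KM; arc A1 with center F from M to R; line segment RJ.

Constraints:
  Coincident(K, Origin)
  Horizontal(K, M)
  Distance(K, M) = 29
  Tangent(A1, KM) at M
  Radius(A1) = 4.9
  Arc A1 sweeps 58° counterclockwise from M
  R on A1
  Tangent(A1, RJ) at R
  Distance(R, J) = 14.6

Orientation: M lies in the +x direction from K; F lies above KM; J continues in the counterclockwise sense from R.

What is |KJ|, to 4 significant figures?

43.45

K is at the origin; KM is horizontal with |KM| = 29.0 and M on the +x side, so M = (29.00, 0.000). A1 meets KM tangentially, so FM is at right angles to KM, so F = M + (0, 4.9) = (29.00, 4.900). On A1, M sits at bearing -90° from F; a 58° counterclockwise sweep puts R at bearing -32°, so R = F + 4.9·(cos -32°, sin -32°) = (33.16, 2.303). Since A1 is tangent to RJ there, FR ⟂ RJ, so RJ runs along (−sin -32°, cos -32°); with |RJ| = 14.6, J = (40.89, 14.68). Then |KJ| = |J − K| = 43.45.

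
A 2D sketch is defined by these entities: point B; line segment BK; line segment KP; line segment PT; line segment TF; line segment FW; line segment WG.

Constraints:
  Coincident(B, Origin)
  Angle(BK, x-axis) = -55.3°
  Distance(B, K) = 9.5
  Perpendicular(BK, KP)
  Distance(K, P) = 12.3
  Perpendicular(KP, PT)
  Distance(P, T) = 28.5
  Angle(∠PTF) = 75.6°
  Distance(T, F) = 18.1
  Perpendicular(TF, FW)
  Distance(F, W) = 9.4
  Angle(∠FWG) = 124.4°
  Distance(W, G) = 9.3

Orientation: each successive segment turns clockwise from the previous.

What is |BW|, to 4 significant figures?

6.121

B is at the origin; BK runs at -55.3° with length 9.5, so K = (5.408, -7.810). The perpendicularity gives KP at right angles to BK, so KP runs at -145.3°; with |KP| = 12.3, P = (-4.704, -14.81). The perpendicularity gives PT at right angles to KP, so PT runs at 124.7°; with |PT| = 28.5, T = (-20.93, 8.619). ∠PTF = 75.6° gives TF at 20.30° from the x-axis; with |TF| = 18.1, F = (-3.953, 14.90). TF is perpendicular to FW, so FW runs at -69.70°; with |FW| = 9.4, W = (-0.6917, 6.082). Then |BW| = |W − B| = 6.121.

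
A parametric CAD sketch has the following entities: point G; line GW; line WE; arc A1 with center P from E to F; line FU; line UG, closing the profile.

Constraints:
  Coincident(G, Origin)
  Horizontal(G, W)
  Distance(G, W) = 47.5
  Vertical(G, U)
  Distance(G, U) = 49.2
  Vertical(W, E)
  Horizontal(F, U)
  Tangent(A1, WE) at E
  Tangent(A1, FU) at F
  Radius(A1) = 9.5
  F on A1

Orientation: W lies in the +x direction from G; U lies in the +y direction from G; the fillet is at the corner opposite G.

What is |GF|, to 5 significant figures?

62.166

The virtual corner opposite G is at (47.500, 49.200). Since A1 is tangent to WE there, PE ⟂ WE and tangency of A1 to FU means the radius PF is perpendicular to FU, with radius 9.5, so the center P sits 9.5 in from both sides at P = (38.000, 39.700). That places the tangent points at E = (47.500, 39.700) on WE and F = (38.000, 49.200) on FU. Then |GF| = |F − G| = 62.166.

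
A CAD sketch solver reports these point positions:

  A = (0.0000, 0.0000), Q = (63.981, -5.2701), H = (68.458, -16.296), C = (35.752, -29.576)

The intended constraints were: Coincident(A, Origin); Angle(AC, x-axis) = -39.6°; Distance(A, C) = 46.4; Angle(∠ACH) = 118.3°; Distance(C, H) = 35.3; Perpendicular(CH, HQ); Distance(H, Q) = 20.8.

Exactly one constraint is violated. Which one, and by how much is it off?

Distance(H, Q) = 20.8 — off by 8.90.

A = (0.00, 0.00) ✓; AC at -39.60° ✓; |AC| = 46.40 ✓; ∠ACH = 118.3° ✓; |CH| = 35.30 ✓; ∠(CH, HQ) = 90.00° ✓; |HQ| = 11.90 ✗.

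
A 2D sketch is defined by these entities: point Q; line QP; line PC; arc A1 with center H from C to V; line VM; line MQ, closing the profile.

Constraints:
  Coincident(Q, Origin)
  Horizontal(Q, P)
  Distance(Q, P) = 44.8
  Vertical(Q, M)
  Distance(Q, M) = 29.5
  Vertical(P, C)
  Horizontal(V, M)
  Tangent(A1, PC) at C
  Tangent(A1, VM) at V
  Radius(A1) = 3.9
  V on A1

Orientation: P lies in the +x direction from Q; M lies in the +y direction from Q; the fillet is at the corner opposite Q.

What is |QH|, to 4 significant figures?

48.25

Q and M share the same x with |QM| = 29.5 and M on the +y side, so M = (0.000, 29.50). The virtual corner opposite Q is at (44.80, 29.50). Tangency of A1 to PC means the radius HC is perpendicular to PC and tangency of A1 to VM means the radius HV is perpendicular to VM, with radius 3.9, so the center H sits 3.9 in from both sides at H = (40.90, 25.60). Then |QH| = |H − Q| = 48.25.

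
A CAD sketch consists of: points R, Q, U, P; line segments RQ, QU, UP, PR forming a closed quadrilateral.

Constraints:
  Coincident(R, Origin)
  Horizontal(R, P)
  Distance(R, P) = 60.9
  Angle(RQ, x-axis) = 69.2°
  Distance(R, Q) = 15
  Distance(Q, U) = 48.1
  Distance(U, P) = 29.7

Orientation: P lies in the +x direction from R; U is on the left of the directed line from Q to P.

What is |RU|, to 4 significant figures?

58.51

R is at the origin; RP is horizontal with |RP| = 60.9 and P in +x, so P = (60.9, 0). RQ runs at 69.2° with |RQ| = 15.0, so Q = (5.327, 14.02). U is determined by |QU| = 48.1 and |UP| = 29.7 together: it lies at the intersection of circle(Q, 48.1) and circle(P, 29.7). With |QP| = 57.32, the foot of the radical line on QP is 41.15 from Q and the perpendicular offset is √(48.1² − 41.15²) = 24.91. Taking the left-of-QP solution: U = (51.32, 28.11).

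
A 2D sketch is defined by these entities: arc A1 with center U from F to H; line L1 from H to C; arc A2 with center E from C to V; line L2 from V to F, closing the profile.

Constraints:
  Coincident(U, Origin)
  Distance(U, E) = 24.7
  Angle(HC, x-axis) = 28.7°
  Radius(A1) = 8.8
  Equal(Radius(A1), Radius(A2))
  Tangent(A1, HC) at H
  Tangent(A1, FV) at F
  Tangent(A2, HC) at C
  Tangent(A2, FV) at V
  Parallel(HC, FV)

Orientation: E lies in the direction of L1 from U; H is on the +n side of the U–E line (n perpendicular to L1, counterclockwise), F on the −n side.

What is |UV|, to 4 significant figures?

26.22

The slot axis is L1's direction at 28.7°, so u = (cos 28.7°, sin 28.7°) = (0.8771, 0.4802) and n = (−sin 28.7°, cos 28.7°) = (-0.4802, 0.8771). U is at the origin and E lies 24.7 along u from U, so E = 24.7·u = (21.67, 11.86). Tangency of A1 to both parallel lines with radius 8.8 puts H and F at U ± 8.8·n: H = (-4.226, 7.719), F = (4.226, -7.719). Equal radii place C and V the same way about E: C = E + 8.8·n = (17.44, 19.58), V = E − 8.8·n = (25.89, 4.143). Then |UV| = |V − U| = 26.22.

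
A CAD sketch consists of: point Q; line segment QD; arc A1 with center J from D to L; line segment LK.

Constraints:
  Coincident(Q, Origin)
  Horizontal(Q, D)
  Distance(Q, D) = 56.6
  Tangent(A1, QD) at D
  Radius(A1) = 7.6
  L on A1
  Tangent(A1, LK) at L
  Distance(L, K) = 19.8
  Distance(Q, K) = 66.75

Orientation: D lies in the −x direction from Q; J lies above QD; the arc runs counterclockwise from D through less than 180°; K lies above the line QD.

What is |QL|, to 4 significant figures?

51.41

Checks: |JL| = 7.600 ✓; ∠(JL, LK) = 90.00° ✓; |LK| = 19.80 ✓; |QK| = 66.75 ✓.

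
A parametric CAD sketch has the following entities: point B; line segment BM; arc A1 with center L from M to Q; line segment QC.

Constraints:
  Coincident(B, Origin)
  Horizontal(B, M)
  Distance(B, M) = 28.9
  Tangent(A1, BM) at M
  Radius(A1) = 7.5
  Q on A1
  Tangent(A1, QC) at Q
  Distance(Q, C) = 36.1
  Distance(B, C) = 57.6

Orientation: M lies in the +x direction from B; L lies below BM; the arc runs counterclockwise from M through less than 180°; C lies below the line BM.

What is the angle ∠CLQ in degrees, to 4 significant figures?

78.26°

B is at the origin; BM is horizontal with |BM| = 28.9 and M on the +x side, so M = (28.90, 0.000). Tangency of A1 to BM means the radius LM is perpendicular to BM, so L = M + (0, -7.5) = (28.90, -7.500). Since LQ ⟂ QC (tangency), |LC| = √(7.5² + 36.1²) = 36.87 regardless of where Q sits on A1. So C lies on both circle(B, 57.6) and circle(L, 36.87); the below-BM intersection is C = (38.09, -43.21). Q is the foot of the tangent from C: Q = (22.17, -10.81).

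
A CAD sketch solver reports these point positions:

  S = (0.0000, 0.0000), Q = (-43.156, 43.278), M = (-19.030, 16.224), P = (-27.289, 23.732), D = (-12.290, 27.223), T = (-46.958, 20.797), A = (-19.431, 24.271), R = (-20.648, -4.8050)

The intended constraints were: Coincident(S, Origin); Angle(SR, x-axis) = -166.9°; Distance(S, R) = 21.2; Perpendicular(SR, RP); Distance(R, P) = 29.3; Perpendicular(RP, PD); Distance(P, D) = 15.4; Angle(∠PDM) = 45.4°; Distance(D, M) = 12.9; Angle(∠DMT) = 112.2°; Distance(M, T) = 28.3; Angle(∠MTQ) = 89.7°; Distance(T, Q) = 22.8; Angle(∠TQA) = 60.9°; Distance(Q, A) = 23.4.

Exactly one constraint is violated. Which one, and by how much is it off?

Distance(Q, A) = 23.4 — off by 7.00.

S = (0.00, 0.00) ✓; SR at -166.9° ✓; |SR| = 21.20 ✓; ∠(SR, RP) = 90.00° ✓; |RP| = 29.30 ✓; ∠(RP, PD) = 90.00° ✓; |PD| = 15.40 ✓; ∠PDM = 45.40° ✓; |DM| = 12.90 ✓; ∠DMT = 112.2° ✓; |MT| = 28.30 ✓; ∠MTQ = 89.70° ✓; |TQ| = 22.80 ✓; ∠TQA = 60.90° ✓; |QA| = 30.40 ✗.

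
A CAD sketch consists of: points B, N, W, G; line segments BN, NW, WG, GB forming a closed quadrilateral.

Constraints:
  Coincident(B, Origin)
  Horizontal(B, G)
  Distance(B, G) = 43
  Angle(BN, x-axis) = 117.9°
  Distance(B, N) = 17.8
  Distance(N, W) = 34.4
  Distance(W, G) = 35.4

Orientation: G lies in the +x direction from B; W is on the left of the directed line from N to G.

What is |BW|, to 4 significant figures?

37.46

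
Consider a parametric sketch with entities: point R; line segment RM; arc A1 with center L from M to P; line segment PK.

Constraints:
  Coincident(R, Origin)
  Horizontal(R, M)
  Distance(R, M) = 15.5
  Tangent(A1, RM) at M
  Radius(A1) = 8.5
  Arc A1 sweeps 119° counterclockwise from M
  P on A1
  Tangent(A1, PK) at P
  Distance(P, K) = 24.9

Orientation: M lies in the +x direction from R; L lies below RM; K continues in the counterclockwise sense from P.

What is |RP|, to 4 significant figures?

14.98

A1 meets RM tangentially, so LM is at right angles to RM, so L = M + (0, -8.5) = (15.50, -8.500). On A1, M sits at bearing 90° from L; a 119° counterclockwise sweep puts P at bearing 209°, so P = L + 8.5·(cos 209°, sin 209°) = (8.066, -12.62). Then |RP| = |P − R| = 14.98.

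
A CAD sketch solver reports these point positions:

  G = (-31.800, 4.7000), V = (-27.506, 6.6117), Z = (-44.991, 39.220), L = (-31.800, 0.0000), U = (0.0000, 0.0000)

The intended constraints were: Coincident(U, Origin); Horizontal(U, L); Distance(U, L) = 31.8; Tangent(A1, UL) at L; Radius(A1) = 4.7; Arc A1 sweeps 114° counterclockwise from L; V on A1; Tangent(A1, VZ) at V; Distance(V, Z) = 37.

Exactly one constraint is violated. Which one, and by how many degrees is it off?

Tangent(A1, VZ) at V — off by 4.20°.

U = (0.00, 0.00) ✓; U.y = 0.00, L.y = 0.00 ✓; |UL| = 31.80 ✓; ∠(GL, LU) = 90.00° ✓; |GL| = 4.700 ✓; bearing(G→V) − bearing(G→L) = 114.0° ✓; |GV| = 4.700 ✓; ∠(GV, VZ) = 85.80° ✗; |VZ| = 37.00 ✓.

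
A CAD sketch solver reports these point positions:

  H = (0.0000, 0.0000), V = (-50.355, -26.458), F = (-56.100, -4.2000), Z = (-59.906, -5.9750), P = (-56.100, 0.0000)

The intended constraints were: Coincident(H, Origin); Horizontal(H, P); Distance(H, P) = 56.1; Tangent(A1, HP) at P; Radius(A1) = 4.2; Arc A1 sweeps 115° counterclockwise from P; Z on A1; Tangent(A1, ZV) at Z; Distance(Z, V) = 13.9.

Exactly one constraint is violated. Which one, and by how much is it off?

Distance(Z, V) = 13.9 — off by 8.70.

H = (0.00, 0.00) ✓; H.y = 0.00, P.y = 0.00 ✓; |HP| = 56.10 ✓; ∠(FP, PH) = 90.00° ✓; |FP| = 4.200 ✓; bearing(F→Z) − bearing(F→P) = 115.0° ✓; |FZ| = 4.200 ✓; ∠(FZ, ZV) = 90.00° ✓; |ZV| = 22.60 ✗.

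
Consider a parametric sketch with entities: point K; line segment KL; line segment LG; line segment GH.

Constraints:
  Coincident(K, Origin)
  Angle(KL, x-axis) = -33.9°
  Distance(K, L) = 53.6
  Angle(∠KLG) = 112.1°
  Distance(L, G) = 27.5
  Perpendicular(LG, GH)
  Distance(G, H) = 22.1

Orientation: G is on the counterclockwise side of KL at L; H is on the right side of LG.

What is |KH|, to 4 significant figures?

86.15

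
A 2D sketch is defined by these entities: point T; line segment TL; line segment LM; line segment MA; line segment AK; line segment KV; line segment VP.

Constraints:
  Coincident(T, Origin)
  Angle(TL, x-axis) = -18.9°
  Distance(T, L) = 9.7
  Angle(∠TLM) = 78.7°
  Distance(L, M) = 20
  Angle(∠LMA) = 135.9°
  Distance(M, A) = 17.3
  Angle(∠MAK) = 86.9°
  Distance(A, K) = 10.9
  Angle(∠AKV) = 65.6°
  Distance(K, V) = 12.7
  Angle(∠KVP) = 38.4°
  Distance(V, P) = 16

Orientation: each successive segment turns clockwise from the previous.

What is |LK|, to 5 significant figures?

31.221

T is at the origin; TL runs at -18.9° with length 9.7, so L = (9.1770, -3.1420). ∠TLM = 78.7° gives LM at -120.20° from the x-axis; with |LM| = 20.0, M = (-0.88337, -20.427). ∠LMA = 135.9° gives MA at -164.30° from the x-axis; with |MA| = 17.3, A = (-17.538, -25.109). ∠MAK = 86.9° gives AK at 102.60° from the x-axis; with |AK| = 10.9, K = (-19.916, -14.471). Then |LK| = |K − L| = 31.221.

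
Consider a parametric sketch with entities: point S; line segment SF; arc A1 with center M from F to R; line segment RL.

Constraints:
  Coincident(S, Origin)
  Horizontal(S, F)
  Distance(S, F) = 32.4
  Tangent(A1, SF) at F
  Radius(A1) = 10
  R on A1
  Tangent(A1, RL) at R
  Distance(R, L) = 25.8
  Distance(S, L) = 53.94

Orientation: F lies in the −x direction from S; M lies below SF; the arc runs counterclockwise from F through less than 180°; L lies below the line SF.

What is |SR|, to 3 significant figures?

43.8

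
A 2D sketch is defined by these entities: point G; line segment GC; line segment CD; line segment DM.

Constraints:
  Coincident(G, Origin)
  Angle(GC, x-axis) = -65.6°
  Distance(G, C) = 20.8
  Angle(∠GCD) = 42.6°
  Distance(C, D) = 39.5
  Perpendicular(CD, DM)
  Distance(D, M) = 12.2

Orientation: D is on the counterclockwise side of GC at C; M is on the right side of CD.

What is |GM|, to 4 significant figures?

35.72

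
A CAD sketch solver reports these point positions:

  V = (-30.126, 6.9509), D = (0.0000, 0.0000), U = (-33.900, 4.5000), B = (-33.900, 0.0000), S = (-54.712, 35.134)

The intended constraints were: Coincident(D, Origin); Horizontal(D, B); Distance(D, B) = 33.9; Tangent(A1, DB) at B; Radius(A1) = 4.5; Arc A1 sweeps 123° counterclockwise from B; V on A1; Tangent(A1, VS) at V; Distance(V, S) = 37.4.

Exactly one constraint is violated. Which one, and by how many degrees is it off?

Tangent(A1, VS) at V — off by 8.10°.

D = (0.00, 0.00) ✓; D.y = 0.00, B.y = 0.00 ✓; |DB| = 33.90 ✓; ∠(UB, BD) = 90.00° ✓; |UB| = 4.500 ✓; bearing(U→V) − bearing(U→B) = 123.0° ✓; |UV| = 4.500 ✓; ∠(UV, VS) = 81.90° ✗; |VS| = 37.40 ✓.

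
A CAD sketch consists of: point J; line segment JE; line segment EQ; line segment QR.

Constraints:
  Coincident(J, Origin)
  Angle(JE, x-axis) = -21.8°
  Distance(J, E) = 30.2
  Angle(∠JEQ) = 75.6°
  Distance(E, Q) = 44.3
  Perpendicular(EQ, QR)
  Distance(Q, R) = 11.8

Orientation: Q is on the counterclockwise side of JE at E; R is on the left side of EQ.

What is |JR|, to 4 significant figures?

40.72

J is at the origin; JE runs at -21.8° with length 30.2, so E = 30.2·(cos -21.8°, sin -21.8°) = (28.04, -11.22). ∠JEQ = 75.6°, so EQ runs at -21.8° + (180° − 75.6°) = 82.60° from the x-axis; with |EQ| = 44.3, Q = E + 44.3·(cos 82.60°, sin 82.60°) = (33.75, 32.72). The perpendicularity gives QR at right angles to EQ; with |QR| = 11.8 on the left of EQ, R = Q + 11.8·(-0.9917, 0.1288) = (22.04, 34.24). Then |JR| = |R − J| = 40.72.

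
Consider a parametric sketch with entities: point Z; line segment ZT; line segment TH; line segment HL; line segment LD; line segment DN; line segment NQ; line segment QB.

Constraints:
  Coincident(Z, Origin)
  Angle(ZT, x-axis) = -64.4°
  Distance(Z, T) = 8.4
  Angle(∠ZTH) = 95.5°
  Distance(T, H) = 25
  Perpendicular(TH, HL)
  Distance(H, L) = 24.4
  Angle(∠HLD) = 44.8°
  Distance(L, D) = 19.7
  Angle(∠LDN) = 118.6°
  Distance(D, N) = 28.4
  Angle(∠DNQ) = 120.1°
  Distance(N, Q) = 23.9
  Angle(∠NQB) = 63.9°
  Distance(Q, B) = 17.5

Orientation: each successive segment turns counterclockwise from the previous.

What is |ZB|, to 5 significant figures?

41.756

∠DNQ = 120.1° gives NQ at 6.6000° from the x-axis; with |NQ| = 23.9, Q = (51.204, -13.991). ∠NQB = 63.9° gives QB at 122.70° from the x-axis; with |QB| = 17.5, B = (41.750, 0.73540). Then |ZB| = |B − Z| = 41.756.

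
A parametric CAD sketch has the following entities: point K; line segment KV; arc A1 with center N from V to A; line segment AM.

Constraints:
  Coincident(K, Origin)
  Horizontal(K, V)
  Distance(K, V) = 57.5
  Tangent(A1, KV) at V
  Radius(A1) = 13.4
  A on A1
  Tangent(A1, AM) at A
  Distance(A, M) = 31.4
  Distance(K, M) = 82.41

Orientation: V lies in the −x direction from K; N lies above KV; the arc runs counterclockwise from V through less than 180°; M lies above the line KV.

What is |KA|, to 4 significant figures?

52.55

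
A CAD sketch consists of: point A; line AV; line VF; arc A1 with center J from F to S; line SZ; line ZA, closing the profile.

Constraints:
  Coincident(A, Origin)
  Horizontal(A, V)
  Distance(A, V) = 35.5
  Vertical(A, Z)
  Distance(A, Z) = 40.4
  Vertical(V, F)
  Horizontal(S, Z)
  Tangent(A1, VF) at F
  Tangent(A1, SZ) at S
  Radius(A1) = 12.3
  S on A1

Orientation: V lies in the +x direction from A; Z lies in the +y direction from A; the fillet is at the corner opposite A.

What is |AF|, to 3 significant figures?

45.3

A is at the origin; A and V share the same y with |AV| = 35.5 and V on the +x side, so V = (35.5, 0.00). AZ is vertical with |AZ| = 40.4 and Z on the +y side, so Z = (0.00, 40.4). The virtual corner opposite A is at (35.5, 40.4). Since A1 is tangent to VF there, JF ⟂ VF and since A1 is tangent to SZ there, JS ⟂ SZ, with radius 12.3, so the center J sits 12.3 in from both sides at J = (23.2, 28.1). That places the tangent points at F = (35.5, 28.1) on VF and S = (23.2, 40.4) on SZ. Then |AF| = |F − A| = 45.3.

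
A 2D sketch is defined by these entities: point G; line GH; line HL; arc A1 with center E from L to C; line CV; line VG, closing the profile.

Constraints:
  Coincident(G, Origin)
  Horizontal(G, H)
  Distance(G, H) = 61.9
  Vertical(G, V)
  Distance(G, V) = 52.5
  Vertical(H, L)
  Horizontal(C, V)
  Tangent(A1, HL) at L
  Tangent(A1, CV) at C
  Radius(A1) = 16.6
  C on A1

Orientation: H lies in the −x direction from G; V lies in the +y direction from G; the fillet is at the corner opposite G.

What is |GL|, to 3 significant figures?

71.6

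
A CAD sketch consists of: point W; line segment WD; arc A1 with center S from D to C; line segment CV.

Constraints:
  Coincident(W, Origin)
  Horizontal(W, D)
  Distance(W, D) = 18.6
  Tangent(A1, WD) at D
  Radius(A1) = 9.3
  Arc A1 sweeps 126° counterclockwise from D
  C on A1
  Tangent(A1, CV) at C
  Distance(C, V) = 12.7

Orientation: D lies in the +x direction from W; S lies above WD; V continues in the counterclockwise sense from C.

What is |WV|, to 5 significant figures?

31.228

W is at the origin; WD is horizontal with |WD| = 18.6 and D on the +x side, so D = (18.600, 0.0000). A1 meets WD tangentially, so SD is at right angles to WD, so S = D + (0, 9.3) = (18.600, 9.3000). On A1, D sits at bearing -90° from S; a 126° counterclockwise sweep puts C at bearing 36°, so C = S + 9.3·(cos 36°, sin 36°) = (26.124, 14.766). The tangent condition forces SC to be normal to CV, so CV runs along (−sin 36°, cos 36°); with |CV| = 12.7, V = (18.659, 25.041). Then |WV| = |V − W| = 31.228.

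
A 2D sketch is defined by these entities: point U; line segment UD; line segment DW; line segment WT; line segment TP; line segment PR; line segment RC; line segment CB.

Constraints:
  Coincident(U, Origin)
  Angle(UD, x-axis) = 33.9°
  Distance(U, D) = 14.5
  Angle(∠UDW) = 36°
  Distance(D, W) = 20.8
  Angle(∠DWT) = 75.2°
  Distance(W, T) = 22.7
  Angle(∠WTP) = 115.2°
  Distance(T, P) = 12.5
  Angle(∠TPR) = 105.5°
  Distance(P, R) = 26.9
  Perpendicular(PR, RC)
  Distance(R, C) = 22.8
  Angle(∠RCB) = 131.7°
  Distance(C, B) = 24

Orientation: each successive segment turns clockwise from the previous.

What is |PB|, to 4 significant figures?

39.79

PR ⟂ RC, so RC runs at -84.20°; with |RC| = 22.8, C = (17.44, -6.102). ∠RCB = 131.7° gives CB at -132.5° from the x-axis; with |CB| = 24.0, B = (1.228, -23.80). Then |PB| = |B − P| = 39.79.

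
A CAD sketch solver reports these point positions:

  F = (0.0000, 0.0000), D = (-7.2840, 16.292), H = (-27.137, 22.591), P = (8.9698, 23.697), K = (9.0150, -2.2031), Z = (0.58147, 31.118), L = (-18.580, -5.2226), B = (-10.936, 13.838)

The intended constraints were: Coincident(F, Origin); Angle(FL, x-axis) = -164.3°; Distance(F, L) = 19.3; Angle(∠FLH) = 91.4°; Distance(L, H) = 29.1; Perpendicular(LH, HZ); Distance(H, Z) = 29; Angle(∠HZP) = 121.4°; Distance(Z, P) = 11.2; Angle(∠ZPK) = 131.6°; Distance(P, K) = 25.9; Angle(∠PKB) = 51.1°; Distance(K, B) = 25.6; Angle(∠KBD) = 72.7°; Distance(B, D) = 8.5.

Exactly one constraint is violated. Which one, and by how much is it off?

Distance(B, D) = 8.5 — off by 4.10.

F = (0.00, 0.00) ✓; FL at -164.3° ✓; |FL| = 19.30 ✓; ∠FLH = 91.40° ✓; |LH| = 29.10 ✓; ∠(LH, HZ) = 90.00° ✓; |HZ| = 29.00 ✓; ∠HZP = 121.4° ✓; |ZP| = 11.20 ✓; ∠ZPK = 131.6° ✓; |PK| = 25.90 ✓; ∠PKB = 51.10° ✓; |KB| = 25.60 ✓; ∠KBD = 72.70° ✓; |BD| = 4.400 ✗.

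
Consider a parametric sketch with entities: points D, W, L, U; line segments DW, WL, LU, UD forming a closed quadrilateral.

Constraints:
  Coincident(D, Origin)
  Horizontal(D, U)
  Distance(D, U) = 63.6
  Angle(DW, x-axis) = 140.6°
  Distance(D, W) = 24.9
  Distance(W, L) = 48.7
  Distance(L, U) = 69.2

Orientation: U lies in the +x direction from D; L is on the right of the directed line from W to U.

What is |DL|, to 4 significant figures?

28.67

Checks: |WL| = 48.70 ✓; |LU| = 69.20 ✓.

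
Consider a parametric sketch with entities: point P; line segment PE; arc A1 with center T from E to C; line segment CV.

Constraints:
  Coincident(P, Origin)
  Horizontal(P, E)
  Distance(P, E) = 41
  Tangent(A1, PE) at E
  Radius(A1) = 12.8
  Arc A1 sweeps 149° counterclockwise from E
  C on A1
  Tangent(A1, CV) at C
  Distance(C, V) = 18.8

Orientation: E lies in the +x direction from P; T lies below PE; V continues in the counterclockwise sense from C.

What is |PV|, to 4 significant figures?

60.59

On A1, E sits at bearing 90° from T; a 149° counterclockwise sweep puts C at bearing 239°, so C = T + 12.8·(cos 239°, sin 239°) = (34.41, -23.77). A1 meets CV tangentially, so TC is at right angles to CV, so CV runs along (−sin 239°, cos 239°); with |CV| = 18.8, V = (50.52, -33.45). Then |PV| = |V − P| = 60.59.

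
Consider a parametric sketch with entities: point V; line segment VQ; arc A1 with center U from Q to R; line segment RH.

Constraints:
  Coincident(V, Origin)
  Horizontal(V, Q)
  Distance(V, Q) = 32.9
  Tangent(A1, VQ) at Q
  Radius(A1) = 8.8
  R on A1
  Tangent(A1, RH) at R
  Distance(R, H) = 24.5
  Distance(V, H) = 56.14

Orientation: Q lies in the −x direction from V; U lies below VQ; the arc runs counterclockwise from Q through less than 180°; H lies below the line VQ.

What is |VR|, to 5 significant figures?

42.026

V is at the origin; V and Q share the same y with |VQ| = 32.9 and Q on the −x side, so Q = (-32.900, 0.0000). The tangent condition forces UQ to be normal to VQ, so U = Q + (0, -8.8) = (-32.900, -8.8000). Since UR ⟂ RH (tangency), |UH| = √(8.8² + 24.5²) = 26.032 regardless of where R sits on A1. So H lies on both circle(V, 56.14) and circle(U, 26.032); the below-VQ intersection is H = (-47.023, -30.669). R is the foot of the tangent from H: R = (-41.471, -6.8060).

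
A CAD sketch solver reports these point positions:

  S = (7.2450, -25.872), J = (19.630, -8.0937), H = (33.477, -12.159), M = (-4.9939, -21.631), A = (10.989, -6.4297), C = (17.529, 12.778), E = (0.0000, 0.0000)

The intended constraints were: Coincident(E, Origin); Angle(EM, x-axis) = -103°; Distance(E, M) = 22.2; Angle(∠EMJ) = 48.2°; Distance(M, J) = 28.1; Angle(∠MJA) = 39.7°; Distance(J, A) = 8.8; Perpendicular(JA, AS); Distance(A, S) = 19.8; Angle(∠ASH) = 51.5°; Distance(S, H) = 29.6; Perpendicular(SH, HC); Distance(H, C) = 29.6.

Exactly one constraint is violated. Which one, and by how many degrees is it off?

Perpendicular(SH, HC) — off by 5.00°.

E = (0.00, 0.00) ✓; EM at -103.0° ✓; |EM| = 22.20 ✓; ∠EMJ = 48.20° ✓; |MJ| = 28.10 ✓; ∠MJA = 39.70° ✓; |JA| = 8.800 ✓; ∠(JA, AS) = 90.00° ✓; |AS| = 19.80 ✓; ∠ASH = 51.50° ✓; |SH| = 29.60 ✓; ∠(SH, HC) = 95.00° ✗; |HC| = 29.60 ✓.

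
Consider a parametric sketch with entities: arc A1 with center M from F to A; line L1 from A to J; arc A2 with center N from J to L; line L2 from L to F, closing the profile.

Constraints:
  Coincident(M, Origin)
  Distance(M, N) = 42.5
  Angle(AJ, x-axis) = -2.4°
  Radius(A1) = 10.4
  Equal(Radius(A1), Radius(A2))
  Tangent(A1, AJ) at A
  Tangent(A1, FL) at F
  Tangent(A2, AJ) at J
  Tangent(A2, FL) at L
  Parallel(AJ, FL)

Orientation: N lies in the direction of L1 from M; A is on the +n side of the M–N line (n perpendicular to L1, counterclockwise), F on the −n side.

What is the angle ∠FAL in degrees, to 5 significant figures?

63.922°

The slot axis is L1's direction at -2.4°, so u = (cos -2.4°, sin -2.4°) = (0.99912, -0.041876) and n = (−sin -2.4°, cos -2.4°) = (0.041876, 0.99912). M is at the origin and N lies 42.5 along u from M, so N = 42.5·u = (42.463, -1.7797). Tangency of A1 to both parallel lines with radius 10.4 puts A and F at M ± 10.4·n: A = (0.43551, 10.391), F = (-0.43551, -10.391). Equal radii place J and L the same way about N: J = N + 10.4·n = (42.898, 8.6112), L = N − 10.4·n = (42.027, -12.171). Then cos ∠FAL = AF·AL / (|AF||AL|), giving 63.922°.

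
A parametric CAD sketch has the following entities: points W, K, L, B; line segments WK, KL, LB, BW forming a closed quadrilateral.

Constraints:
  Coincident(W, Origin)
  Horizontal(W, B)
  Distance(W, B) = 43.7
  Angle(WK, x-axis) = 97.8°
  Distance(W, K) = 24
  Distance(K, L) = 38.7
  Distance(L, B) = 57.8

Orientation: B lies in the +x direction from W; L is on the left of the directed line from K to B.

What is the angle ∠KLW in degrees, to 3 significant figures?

18.0°

Checks: |KL| = 38.70 ✓; |LB| = 57.80 ✓.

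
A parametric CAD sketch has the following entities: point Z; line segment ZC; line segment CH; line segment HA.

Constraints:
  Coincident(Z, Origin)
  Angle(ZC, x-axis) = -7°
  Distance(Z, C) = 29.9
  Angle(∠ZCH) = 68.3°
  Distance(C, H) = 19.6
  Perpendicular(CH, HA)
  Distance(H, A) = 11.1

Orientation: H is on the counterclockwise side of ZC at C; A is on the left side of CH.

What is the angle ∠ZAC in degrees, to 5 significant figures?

92.401°

Z is at the origin; ZC runs at -7.0° with length 29.9, so C = 29.9·(cos -7.0°, sin -7.0°) = (29.677, -3.6439). ∠ZCH = 68.3°, so CH runs at -7.0° + (180° − 68.3°) = 104.70° from the x-axis; with |CH| = 19.6, H = C + 19.6·(cos 104.70°, sin 104.70°) = (24.703, 15.315). CH is perpendicular to HA; with |HA| = 11.1 on the left of CH, A = H + 11.1·(-0.96727, -0.25376) = (13.967, 12.498). Then cos ∠ZAC = AZ·AC / (|AZ||AC|), giving 92.401°.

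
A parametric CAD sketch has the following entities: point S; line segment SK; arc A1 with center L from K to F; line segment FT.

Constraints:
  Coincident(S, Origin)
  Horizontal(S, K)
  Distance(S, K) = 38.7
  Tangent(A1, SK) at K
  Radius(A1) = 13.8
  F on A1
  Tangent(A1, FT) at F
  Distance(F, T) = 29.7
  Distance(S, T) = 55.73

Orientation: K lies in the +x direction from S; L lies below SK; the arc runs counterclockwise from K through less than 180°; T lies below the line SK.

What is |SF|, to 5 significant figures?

30.331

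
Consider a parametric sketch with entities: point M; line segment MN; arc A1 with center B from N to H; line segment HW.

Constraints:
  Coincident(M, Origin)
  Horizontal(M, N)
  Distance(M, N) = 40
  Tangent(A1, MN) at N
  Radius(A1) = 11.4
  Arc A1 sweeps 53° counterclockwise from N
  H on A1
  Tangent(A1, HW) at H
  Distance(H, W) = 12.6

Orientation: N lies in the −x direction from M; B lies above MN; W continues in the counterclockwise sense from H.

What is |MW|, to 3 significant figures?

27.5

On A1, N sits at bearing -90° from B; a 53° counterclockwise sweep puts H at bearing -37°, so H = B + 11.4·(cos -37°, sin -37°) = (-30.9, 4.54). The tangent condition forces BH to be normal to HW, so HW runs along (−sin -37°, cos -37°); with |HW| = 12.6, W = (-23.3, 14.6). Then |MW| = |W − M| = 27.5.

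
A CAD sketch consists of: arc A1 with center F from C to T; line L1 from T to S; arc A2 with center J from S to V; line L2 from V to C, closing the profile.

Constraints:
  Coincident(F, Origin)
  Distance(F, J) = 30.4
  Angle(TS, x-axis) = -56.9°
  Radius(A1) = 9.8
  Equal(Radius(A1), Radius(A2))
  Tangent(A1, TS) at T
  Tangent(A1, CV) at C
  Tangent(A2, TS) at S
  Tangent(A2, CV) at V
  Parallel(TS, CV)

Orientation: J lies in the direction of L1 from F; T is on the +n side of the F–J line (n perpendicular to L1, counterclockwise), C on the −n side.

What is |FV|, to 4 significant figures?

31.94

The slot axis is L1's direction at -56.9°, so u = (cos -56.9°, sin -56.9°) = (0.5461, -0.8377) and n = (−sin -56.9°, cos -56.9°) = (0.8377, 0.5461). F is at the origin and J lies 30.4 along u from F, so J = 30.4·u = (16.60, -25.47). Tangency of A1 to both parallel lines with radius 9.8 puts T and C at F ± 9.8·n: T = (8.210, 5.352), C = (-8.210, -5.352). Equal radii place S and V the same way about J: S = J + 9.8·n = (24.81, -20.11), V = J − 9.8·n = (8.392, -30.82). Then |FV| = |V − F| = 31.94.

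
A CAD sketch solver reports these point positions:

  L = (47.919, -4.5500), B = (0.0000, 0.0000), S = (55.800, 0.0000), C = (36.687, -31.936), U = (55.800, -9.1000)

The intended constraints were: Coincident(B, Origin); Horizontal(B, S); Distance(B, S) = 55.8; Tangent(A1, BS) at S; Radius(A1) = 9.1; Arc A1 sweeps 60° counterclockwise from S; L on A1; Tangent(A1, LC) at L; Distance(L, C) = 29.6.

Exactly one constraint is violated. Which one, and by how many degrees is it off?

Tangent(A1, LC) at L — off by 7.70°.

B = (0.00, 0.00) ✓; B.y = 0.00, S.y = 0.00 ✓; |BS| = 55.80 ✓; ∠(US, SB) = 90.00° ✓; |US| = 9.100 ✓; bearing(U→L) − bearing(U→S) = 60.00° ✓; |UL| = 9.100 ✓; ∠(UL, LC) = 82.30° ✗; |LC| = 29.60 ✓.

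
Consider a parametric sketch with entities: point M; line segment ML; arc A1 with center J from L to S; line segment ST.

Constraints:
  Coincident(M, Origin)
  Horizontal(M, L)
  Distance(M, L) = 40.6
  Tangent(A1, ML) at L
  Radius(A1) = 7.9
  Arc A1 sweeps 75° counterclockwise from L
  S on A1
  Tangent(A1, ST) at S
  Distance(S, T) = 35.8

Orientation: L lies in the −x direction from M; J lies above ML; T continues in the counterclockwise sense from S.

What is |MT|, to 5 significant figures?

46.871

M is at the origin; M and L share the same y with |ML| = 40.6 and L on the −x side, so L = (-40.600, 0.0000). The tangent condition forces JL to be normal to ML, so J = L + (0, 7.9) = (-40.600, 7.9000). On A1, L sits at bearing -90° from J; a 75° counterclockwise sweep puts S at bearing -15°, so S = J + 7.9·(cos -15°, sin -15°) = (-32.969, 5.8553). Tangency of A1 to ST means the radius JS is perpendicular to ST, so ST runs along (−sin -15°, cos -15°); with |ST| = 35.8, T = (-23.703, 40.435). Then |MT| = |T − M| = 46.871.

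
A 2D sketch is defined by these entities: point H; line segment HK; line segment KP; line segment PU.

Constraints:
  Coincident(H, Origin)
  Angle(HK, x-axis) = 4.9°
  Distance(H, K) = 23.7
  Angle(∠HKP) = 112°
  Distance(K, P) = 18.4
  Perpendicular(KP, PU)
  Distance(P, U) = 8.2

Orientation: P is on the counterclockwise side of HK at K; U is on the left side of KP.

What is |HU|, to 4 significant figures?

30.56

H is at the origin; HK runs at 4.9° with length 23.7, so K = 23.7·(cos 4.9°, sin 4.9°) = (23.61, 2.024). ∠HKP = 112.0°, so KP runs at 4.9° + (180° − 112.0°) = 72.90° from the x-axis; with |KP| = 18.4, P = K + 18.4·(cos 72.90°, sin 72.90°) = (29.02, 19.61). KP is perpendicular to PU; with |PU| = 8.2 on the left of KP, U = P + 8.2·(-0.9558, 0.2940) = (21.19, 22.02). Then |HU| = |U − H| = 30.56.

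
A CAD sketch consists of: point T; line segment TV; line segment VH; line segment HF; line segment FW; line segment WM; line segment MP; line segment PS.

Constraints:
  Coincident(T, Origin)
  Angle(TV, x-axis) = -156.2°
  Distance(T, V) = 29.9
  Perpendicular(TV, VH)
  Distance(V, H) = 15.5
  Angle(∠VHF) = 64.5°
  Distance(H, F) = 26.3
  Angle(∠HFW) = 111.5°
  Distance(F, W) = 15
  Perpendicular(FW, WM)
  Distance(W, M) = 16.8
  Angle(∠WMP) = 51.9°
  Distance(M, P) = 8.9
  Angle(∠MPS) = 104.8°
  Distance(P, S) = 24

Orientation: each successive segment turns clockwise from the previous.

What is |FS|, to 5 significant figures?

20.521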